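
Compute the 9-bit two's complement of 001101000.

Original: 001101000
Step 1 - Invert all bits: 110010111
Step 2 - Add 1: 110011000
Verification: 001101000 + 110011000 = 1000000000; discarding the end carry (carry out of the top bit) leaves the 9-bit value 000000000, as required for x + (-x)



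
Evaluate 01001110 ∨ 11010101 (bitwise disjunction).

OR: 1 when either bit is 1
  01001110
| 11010101
----------
  11011111
Decimal: 78 | 213 = 223



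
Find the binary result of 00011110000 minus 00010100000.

Method 1 - Direct subtraction (column by column from the right: bit − bit − borrow-in; if negative, add 2 and borrow 1 from the next column):
borrow: 00000000000
        00011110000
-       00010100000
-------------------
        00001010000

Method 2 - Add two's complement:
Two's complement of 00010100000: invert → 11101011111, add 1 → 11101100000
  00011110000
+ 11101100000
-------------
 100001010000  (end carry out of the top bit = 1)
Discarding the end carry: 00001010000
Decimal check:
  00011110000 = 128 + 64 + 32 + 16 = 240
  00010100000 = 128 + 32 = 160
  240 - 160 = 80, and 00001010000 = 64 + 16 = 80 ✓



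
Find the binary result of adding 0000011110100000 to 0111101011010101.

Add column by column from the right: bit + bit + carry-in; write the sum mod 2, carry 1 when the sum is 2 or 3.
carry:  1111111100000000
        0000011110100000
+       0111101011010101
------------------------
       01000001001110101
(the carry out of the leftmost column, 0, becomes the leading bit)
Decimal check:
  0000011110100000 = 1024 + 512 + 256 + 128 + 32 = 1952
  0111101011010101 = 16384 + 8192 + 4096 + 2048 + 512 + 128 + 64 + 16 + 4 + 1 = 31445
  1952 + 31445 = 33397, and 01000001001110101 = 32768 + 512 + 64 + 32 + 16 + 4 + 1 = 33397 ✓



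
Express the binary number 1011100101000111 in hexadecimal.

Group into 4-bit nibbles from right:
  1011 = B
  1001 = 9
  0100 = 4
  0111 = 7
Result: B947



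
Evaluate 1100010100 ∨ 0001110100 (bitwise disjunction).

OR: 1 when either bit is 1
  1100010100
| 0001110100
------------
  1101110100
Decimal: 788 | 116 = 884



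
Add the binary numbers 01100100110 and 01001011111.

Add column by column from the right: bit + bit + carry-in; write the sum mod 2, carry 1 when the sum is 2 or 3.
carry:  10011111100
        01100100110
+       01001011111
-------------------
       010110000101
(the carry out of the leftmost column, 0, becomes the leading bit)
Decimal check:
  01100100110 = 512 + 256 + 32 + 4 + 2 = 806
  01001011111 = 512 + 64 + 16 + 8 + 4 + 2 + 1 = 607
  806 + 607 = 1413, and 010110000101 = 1024 + 256 + 128 + 4 + 1 = 1413 ✓



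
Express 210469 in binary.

Using repeated division by 2:
210469 ÷ 2 = 105234 remainder 1
105234 ÷ 2 = 52617 remainder 0
52617 ÷ 2 = 26308 remainder 1
26308 ÷ 2 = 13154 remainder 0
13154 ÷ 2 = 6577 remainder 0
6577 ÷ 2 = 3288 remainder 1
3288 ÷ 2 = 1644 remainder 0
1644 ÷ 2 = 822 remainder 0
822 ÷ 2 = 411 remainder 0
411 ÷ 2 = 205 remainder 1
205 ÷ 2 = 102 remainder 1
102 ÷ 2 = 51 remainder 0
51 ÷ 2 = 25 remainder 1
25 ÷ 2 = 12 remainder 1
12 ÷ 2 = 6 remainder 0
6 ÷ 2 = 3 remainder 0
3 ÷ 2 = 1 remainder 1
1 ÷ 2 = 0 remainder 1
Reading remainders bottom to top: 110011011000100101



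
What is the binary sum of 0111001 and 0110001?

Add column by column from the right: bit + bit + carry-in; write the sum mod 2, carry 1 when the sum is 2 or 3.
carry:  1100010
        0111001
+       0110001
---------------
       01101010
(the carry out of the leftmost column, 0, becomes the leading bit)
Decimal check:
  0111001 = 32 + 16 + 8 + 1 = 57
  0110001 = 32 + 16 + 1 = 49
  57 + 49 = 106, and 01101010 = 64 + 32 + 8 + 2 = 106 ✓



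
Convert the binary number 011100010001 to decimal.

Sum of powers of 2 for each 1-bit:
2^0 + 2^4 + 2^8 + 2^9 + 2^10
= 1 + 16 + 256 + 512 + 1024
= 1809



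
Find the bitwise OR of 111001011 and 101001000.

OR: 1 when either bit is 1
  111001011
| 101001000
-----------
  111001011
Decimal: 459 | 328 = 459



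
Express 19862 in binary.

Using repeated division by 2:
19862 ÷ 2 = 9931 remainder 0
9931 ÷ 2 = 4965 remainder 1
4965 ÷ 2 = 2482 remainder 1
2482 ÷ 2 = 1241 remainder 0
1241 ÷ 2 = 620 remainder 1
620 ÷ 2 = 310 remainder 0
310 ÷ 2 = 155 remainder 0
155 ÷ 2 = 77 remainder 1
77 ÷ 2 = 38 remainder 1
38 ÷ 2 = 19 remainder 0
19 ÷ 2 = 9 remainder 1
9 ÷ 2 = 4 remainder 1
4 ÷ 2 = 2 remainder 0
2 ÷ 2 = 1 remainder 0
1 ÷ 2 = 0 remainder 1
Reading remainders bottom to top: 100110110010110



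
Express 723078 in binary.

Using repeated division by 2:
723078 ÷ 2 = 361539 remainder 0
361539 ÷ 2 = 180769 remainder 1
180769 ÷ 2 = 90384 remainder 1
90384 ÷ 2 = 45192 remainder 0
45192 ÷ 2 = 22596 remainder 0
22596 ÷ 2 = 11298 remainder 0
11298 ÷ 2 = 5649 remainder 0
5649 ÷ 2 = 2824 remainder 1
2824 ÷ 2 = 1412 remainder 0
1412 ÷ 2 = 706 remainder 0
706 ÷ 2 = 353 remainder 0
353 ÷ 2 = 176 remainder 1
176 ÷ 2 = 88 remainder 0
88 ÷ 2 = 44 remainder 0
44 ÷ 2 = 22 remainder 0
22 ÷ 2 = 11 remainder 0
11 ÷ 2 = 5 remainder 1
5 ÷ 2 = 2 remainder 1
2 ÷ 2 = 1 remainder 0
1 ÷ 2 = 0 remainder 1
Reading remainders bottom to top: 10110000100010000110



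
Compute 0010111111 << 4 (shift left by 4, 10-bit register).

Original: 0010111111 (decimal 191)
Shift left by 4 positions
Append 4 zeros on the right and drop the 4 high bits that overflow the 10-bit width
Result: 1111110000 (decimal 1008)
Equivalent: 191 << 4 = 191 × 2^4 = 3056, truncated to 10 bits = 1008



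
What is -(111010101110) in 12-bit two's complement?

Original (sign bit 1, negative): 111010101110
Step 1 - Invert all bits: 000101010001
Step 2 - Add 1: 000101010010
Verification: 111010101110 + 000101010010 = 1000000000000; discarding the end carry (carry out of the top bit) leaves the 12-bit value 000000000000, as required for x + (-x)



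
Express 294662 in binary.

Using repeated division by 2:
294662 ÷ 2 = 147331 remainder 0
147331 ÷ 2 = 73665 remainder 1
73665 ÷ 2 = 36832 remainder 1
36832 ÷ 2 = 18416 remainder 0
18416 ÷ 2 = 9208 remainder 0
9208 ÷ 2 = 4604 remainder 0
4604 ÷ 2 = 2302 remainder 0
2302 ÷ 2 = 1151 remainder 0
1151 ÷ 2 = 575 remainder 1
575 ÷ 2 = 287 remainder 1
287 ÷ 2 = 143 remainder 1
143 ÷ 2 = 71 remainder 1
71 ÷ 2 = 35 remainder 1
35 ÷ 2 = 17 remainder 1
17 ÷ 2 = 8 remainder 1
8 ÷ 2 = 4 remainder 0
4 ÷ 2 = 2 remainder 0
2 ÷ 2 = 1 remainder 0
1 ÷ 2 = 0 remainder 1
Reading remainders bottom to top: 1000111111100000110



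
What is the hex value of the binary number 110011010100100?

Group into 4-bit nibbles from right:
  0110 = 6
  0110 = 6
  1010 = A
  0100 = 4
Result: 66A4



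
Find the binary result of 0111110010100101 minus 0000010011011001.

Method 1 - Direct subtraction (column by column from the right: bit − bit − borrow-in; if negative, add 2 and borrow 1 from the next column):
borrow: 0000111110110000
        0111110010100101
-       0000010011011001
------------------------
        0111011111001100

Method 2 - Add two's complement:
Two's complement of 0000010011011001: invert → 1111101100100110, add 1 → 1111101100100111
  0111110010100101
+ 1111101100100111
------------------
 10111011111001100  (end carry out of the top bit = 1)
Discarding the end carry: 0111011111001100
Decimal check:
  0111110010100101 = 16384 + 8192 + 4096 + 2048 + 1024 + 128 + 32 + 4 + 1 = 31909
  0000010011011001 = 1024 + 128 + 64 + 16 + 8 + 1 = 1241
  31909 - 1241 = 30668, and 0111011111001100 = 16384 + 8192 + 4096 + 1024 + 512 + 256 + 128 + 64 + 8 + 4 = 30668 ✓



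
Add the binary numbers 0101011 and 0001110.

Add column by column from the right: bit + bit + carry-in; write the sum mod 2, carry 1 when the sum is 2 or 3.
carry:  0011100
        0101011
+       0001110
---------------
       00111001
(the carry out of the leftmost column, 0, becomes the leading bit)
Decimal check:
  0101011 = 32 + 8 + 2 + 1 = 43
  0001110 = 8 + 4 + 2 = 14
  43 + 14 = 57, and 00111001 = 32 + 16 + 8 + 1 = 57 ✓



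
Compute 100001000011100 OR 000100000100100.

OR: 1 when either bit is 1
  100001000011100
| 000100000100100
-----------------
  100101000111100
Decimal: 16924 | 2084 = 19004



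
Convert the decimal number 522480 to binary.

Using repeated division by 2:
522480 ÷ 2 = 261240 remainder 0
261240 ÷ 2 = 130620 remainder 0
130620 ÷ 2 = 65310 remainder 0
65310 ÷ 2 = 32655 remainder 0
32655 ÷ 2 = 16327 remainder 1
16327 ÷ 2 = 8163 remainder 1
8163 ÷ 2 = 4081 remainder 1
4081 ÷ 2 = 2040 remainder 1
2040 ÷ 2 = 1020 remainder 0
1020 ÷ 2 = 510 remainder 0
510 ÷ 2 = 255 remainder 0
255 ÷ 2 = 127 remainder 1
127 ÷ 2 = 63 remainder 1
63 ÷ 2 = 31 remainder 1
31 ÷ 2 = 15 remainder 1
15 ÷ 2 = 7 remainder 1
7 ÷ 2 = 3 remainder 1
3 ÷ 2 = 1 remainder 1
1 ÷ 2 = 0 remainder 1
Reading remainders bottom to top: 1111111100011110000



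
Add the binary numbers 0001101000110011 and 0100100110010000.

Add column by column from the right: bit + bit + carry-in; write the sum mod 2, carry 1 when the sum is 2 or 3.
carry:  0011000001100000
        0001101000110011
+       0100100110010000
------------------------
       00110001111000011
(the carry out of the leftmost column, 0, becomes the leading bit)
Decimal check:
  0001101000110011 = 4096 + 2048 + 512 + 32 + 16 + 2 + 1 = 6707
  0100100110010000 = 16384 + 2048 + 256 + 128 + 16 = 18832
  6707 + 18832 = 25539, and 00110001111000011 = 16384 + 8192 + 512 + 256 + 128 + 64 + 2 + 1 = 25539 ✓



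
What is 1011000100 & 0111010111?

AND: 1 only when both bits are 1
  1011000100
& 0111010111
------------
  0011000100
Decimal: 708 & 471 = 196



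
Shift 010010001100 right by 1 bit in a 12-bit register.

Original: 010010001100 (decimal 1164)
Shift right by 1 position
Drop the 1 low bit; fill with zero on the left
Result: 001001000110 (decimal 582)
Equivalent: 1164 >> 1 = 1164 ÷ 2^1 = 582



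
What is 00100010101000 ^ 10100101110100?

XOR: 1 when bits differ
  00100010101000
^ 10100101110100
----------------
  10000111011100
Decimal: 2216 ^ 10612 = 8668



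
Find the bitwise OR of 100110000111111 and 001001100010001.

OR: 1 when either bit is 1
  100110000111111
| 001001100010001
-----------------
  101111100111111
Decimal: 19519 | 4881 = 24383



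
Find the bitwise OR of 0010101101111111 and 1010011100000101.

OR: 1 when either bit is 1
  0010101101111111
| 1010011100000101
------------------
  1010111101111111
Decimal: 11135 | 42757 = 44927



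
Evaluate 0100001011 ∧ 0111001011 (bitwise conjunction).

AND: 1 only when both bits are 1
  0100001011
& 0111001011
------------
  0100001011
Decimal: 267 & 459 = 267



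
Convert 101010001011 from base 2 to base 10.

Sum of powers of 2 for each 1-bit:
2^0 + 2^1 + 2^3 + 2^7 + 2^9 + 2^11
= 1 + 2 + 8 + 128 + 512 + 2048
= 2699



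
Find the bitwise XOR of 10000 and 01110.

XOR: 1 when bits differ
  10000
^ 01110
-------
  11110
Decimal: 16 ^ 14 = 30



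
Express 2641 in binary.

Using repeated division by 2:
2641 ÷ 2 = 1320 remainder 1
1320 ÷ 2 = 660 remainder 0
660 ÷ 2 = 330 remainder 0
330 ÷ 2 = 165 remainder 0
165 ÷ 2 = 82 remainder 1
82 ÷ 2 = 41 remainder 0
41 ÷ 2 = 20 remainder 1
20 ÷ 2 = 10 remainder 0
10 ÷ 2 = 5 remainder 0
5 ÷ 2 = 2 remainder 1
2 ÷ 2 = 1 remainder 0
1 ÷ 2 = 0 remainder 1
Reading remainders bottom to top: 101001010001



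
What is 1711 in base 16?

Using repeated division by 16 (digits 10–15 are A–F):
1711 ÷ 16 = 106 remainder 15 (F)
106 ÷ 16 = 6 remainder 10 (A)
6 ÷ 16 = 0 remainder 6
Reading remainders bottom to top: 6AF



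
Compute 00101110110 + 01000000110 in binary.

Add column by column from the right: bit + bit + carry-in; write the sum mod 2, carry 1 when the sum is 2 or 3.
carry:  00000001100
        00101110110
+       01000000110
-------------------
       001101111100
(the carry out of the leftmost column, 0, becomes the leading bit)
Decimal check:
  00101110110 = 256 + 64 + 32 + 16 + 4 + 2 = 374
  01000000110 = 512 + 4 + 2 = 518
  374 + 518 = 892, and 001101111100 = 512 + 256 + 64 + 32 + 16 + 8 + 4 = 892 ✓



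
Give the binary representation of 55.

Using repeated division by 2:
55 ÷ 2 = 27 remainder 1
27 ÷ 2 = 13 remainder 1
13 ÷ 2 = 6 remainder 1
6 ÷ 2 = 3 remainder 0
3 ÷ 2 = 1 remainder 1
1 ÷ 2 = 0 remainder 1
Reading remainders bottom to top: 110111



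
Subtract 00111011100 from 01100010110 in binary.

Method 1 - Direct subtraction (column by column from the right: bit − bit − borrow-in; if negative, add 2 and borrow 1 from the next column):
borrow: 01111110000
        01100010110
-       00111011100
-------------------
        00100111010

Method 2 - Add two's complement:
Two's complement of 00111011100: invert → 11000100011, add 1 → 11000100100
  01100010110
+ 11000100100
-------------
 100100111010  (end carry out of the top bit = 1)
Discarding the end carry: 00100111010
Decimal check:
  01100010110 = 512 + 256 + 16 + 4 + 2 = 790
  00111011100 = 256 + 128 + 64 + 16 + 8 + 4 = 476
  790 - 476 = 314, and 00100111010 = 256 + 32 + 16 + 8 + 2 = 314 ✓



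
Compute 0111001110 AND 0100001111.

AND: 1 only when both bits are 1
  0111001110
& 0100001111
------------
  0100001110
Decimal: 462 & 271 = 270



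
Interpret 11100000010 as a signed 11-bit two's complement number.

Binary: 11100000010
Sign bit: 1 (negative)
Invert: 00011111101
Add 1:  00011111110
Magnitude: 00011111110 = 128 + 64 + 32 + 16 + 8 + 4 + 2 = 254
Value: -254



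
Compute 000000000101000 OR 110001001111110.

OR: 1 when either bit is 1
  000000000101000
| 110001001111110
-----------------
  110001001111110
Decimal: 40 | 25214 = 25214



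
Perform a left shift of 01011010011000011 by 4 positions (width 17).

Original: 01011010011000011 (decimal 46275)
Shift left by 4 positions
Append 4 zeros on the right and drop the 4 high bits that overflow the 17-bit width
Result: 10100110000110000 (decimal 85040)
Equivalent: 46275 << 4 = 46275 × 2^4 = 740400, truncated to 17 bits = 85040



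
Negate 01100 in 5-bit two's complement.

Original: 01100
Step 1 - Invert all bits: 10011
Step 2 - Add 1: 10100
Verification: 01100 + 10100 = 100000; discarding the end carry (carry out of the top bit) leaves the 5-bit value 00000, as required for x + (-x)



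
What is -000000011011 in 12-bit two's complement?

Original: 000000011011
Step 1 - Invert all bits: 111111100100
Step 2 - Add 1: 111111100101
Verification: 000000011011 + 111111100101 = 1000000000000; discarding the end carry (carry out of the top bit) leaves the 12-bit value 000000000000, as required for x + (-x)



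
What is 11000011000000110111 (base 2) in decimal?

Sum of powers of 2 for each 1-bit:
2^0 + 2^1 + 2^2 + 2^4 + 2^5 + 2^12 + 2^13 + 2^18 + 2^19
= 1 + 2 + 4 + 16 + 32 + 4096 + 8192 + 262144 + 524288
= 798775



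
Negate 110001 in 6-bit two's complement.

Original (sign bit 1, negative): 110001
Step 1 - Invert all bits: 001110
Step 2 - Add 1: 001111
Verification: 110001 + 001111 = 1000000; discarding the end carry (carry out of the top bit) leaves the 6-bit value 000000, as required for x + (-x)



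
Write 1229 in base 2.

Using repeated division by 2:
1229 ÷ 2 = 614 remainder 1
614 ÷ 2 = 307 remainder 0
307 ÷ 2 = 153 remainder 1
153 ÷ 2 = 76 remainder 1
76 ÷ 2 = 38 remainder 0
38 ÷ 2 = 19 remainder 0
19 ÷ 2 = 9 remainder 1
9 ÷ 2 = 4 remainder 1
4 ÷ 2 = 2 remainder 0
2 ÷ 2 = 1 remainder 0
1 ÷ 2 = 0 remainder 1
Reading remainders bottom to top: 10011001101



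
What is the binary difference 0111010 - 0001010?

Method 1 - Direct subtraction (column by column from the right: bit − bit − borrow-in; if negative, add 2 and borrow 1 from the next column):
borrow: 0000000
        0111010
-       0001010
---------------
        0110000

Method 2 - Add two's complement:
Two's complement of 0001010: invert → 1110101, add 1 → 1110110
  0111010
+ 1110110
---------
 10110000  (end carry out of the top bit = 1)
Discarding the end carry: 0110000
Decimal check:
  0111010 = 32 + 16 + 8 + 2 = 58
  0001010 = 8 + 2 = 10
  58 - 10 = 48, and 0110000 = 32 + 16 = 48 ✓



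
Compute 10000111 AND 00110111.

AND: 1 only when both bits are 1
  10000111
& 00110111
----------
  00000111
Decimal: 135 & 55 = 7



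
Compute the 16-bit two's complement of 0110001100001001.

Original: 0110001100001001
Step 1 - Invert all bits: 1001110011110110
Step 2 - Add 1: 1001110011110111
Verification: 0110001100001001 + 1001110011110111 = 10000000000000000; discarding the end carry (carry out of the top bit) leaves the 16-bit value 0000000000000000, as required for x + (-x)



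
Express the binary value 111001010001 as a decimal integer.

Sum of powers of 2 for each 1-bit:
2^0 + 2^4 + 2^6 + 2^9 + 2^10 + 2^11
= 1 + 16 + 64 + 512 + 1024 + 2048
= 3665



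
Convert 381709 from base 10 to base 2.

Using repeated division by 2:
381709 ÷ 2 = 190854 remainder 1
190854 ÷ 2 = 95427 remainder 0
95427 ÷ 2 = 47713 remainder 1
47713 ÷ 2 = 23856 remainder 1
23856 ÷ 2 = 11928 remainder 0
11928 ÷ 2 = 5964 remainder 0
5964 ÷ 2 = 2982 remainder 0
2982 ÷ 2 = 1491 remainder 0
1491 ÷ 2 = 745 remainder 1
745 ÷ 2 = 372 remainder 1
372 ÷ 2 = 186 remainder 0
186 ÷ 2 = 93 remainder 0
93 ÷ 2 = 46 remainder 1
46 ÷ 2 = 23 remainder 0
23 ÷ 2 = 11 remainder 1
11 ÷ 2 = 5 remainder 1
5 ÷ 2 = 2 remainder 1
2 ÷ 2 = 1 remainder 0
1 ÷ 2 = 0 remainder 1
Reading remainders bottom to top: 1011101001100001101



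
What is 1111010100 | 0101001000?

OR: 1 when either bit is 1
  1111010100
| 0101001000
------------
  1111011100
Decimal: 980 | 328 = 988



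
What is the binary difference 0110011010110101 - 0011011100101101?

Method 1 - Direct subtraction (column by column from the right: bit − bit − borrow-in; if negative, add 2 and borrow 1 from the next column):
borrow: 0111111000010000
        0110011010110101
-       0011011100101101
------------------------
        0010111110001000

Method 2 - Add two's complement:
Two's complement of 0011011100101101: invert → 1100100011010010, add 1 → 1100100011010011
  0110011010110101
+ 1100100011010011
------------------
 10010111110001000  (end carry out of the top bit = 1)
Discarding the end carry: 0010111110001000
Decimal check:
  0110011010110101 = 16384 + 8192 + 1024 + 512 + 128 + 32 + 16 + 4 + 1 = 26293
  0011011100101101 = 8192 + 4096 + 1024 + 512 + 256 + 32 + 8 + 4 + 1 = 14125
  26293 - 14125 = 12168, and 0010111110001000 = 8192 + 2048 + 1024 + 512 + 256 + 128 + 8 = 12168 ✓



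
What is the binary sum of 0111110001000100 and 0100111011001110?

Add column by column from the right: bit + bit + carry-in; write the sum mod 2, carry 1 when the sum is 2 or 3.
carry:  1111100110011000
        0111110001000100
+       0100111011001110
------------------------
       01100101100010010
(the carry out of the leftmost column, 0, becomes the leading bit)
Decimal check:
  0111110001000100 = 16384 + 8192 + 4096 + 2048 + 1024 + 64 + 4 = 31812
  0100111011001110 = 16384 + 2048 + 1024 + 512 + 128 + 64 + 8 + 4 + 2 = 20174
  31812 + 20174 = 51986, and 01100101100010010 = 32768 + 16384 + 2048 + 512 + 256 + 16 + 2 = 51986 ✓



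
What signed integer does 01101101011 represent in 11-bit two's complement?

Binary: 01101101011
Sign bit: 0 (non-negative)
Read directly as an unsigned value:
01101101011 = 512 + 256 + 64 + 32 + 8 + 2 + 1 = 875
Value: 875



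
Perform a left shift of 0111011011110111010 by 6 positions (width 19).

Original: 0111011011110111010 (decimal 243642)
Shift left by 6 positions
Append 6 zeros on the right and drop the 6 high bits that overflow the 19-bit width
Result: 1011110111010000000 (decimal 388736)
Equivalent: 243642 << 6 = 243642 × 2^6 = 15593088, truncated to 19 bits = 388736



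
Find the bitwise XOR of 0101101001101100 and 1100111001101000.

XOR: 1 when bits differ
  0101101001101100
^ 1100111001101000
------------------
  1001010000000100
Decimal: 23148 ^ 52840 = 37892



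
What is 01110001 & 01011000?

AND: 1 only when both bits are 1
  01110001
& 01011000
----------
  01010000
Decimal: 113 & 88 = 80



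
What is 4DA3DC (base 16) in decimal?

Expand by place value (powers of 16):
Digit values: D = 13, A = 10, C = 12
4DA3DC = 4 × 16^5 + 13 × 16^4 + 10 × 16^3 + 3 × 16^2 + 13 × 16^1 + 12 × 16^0
= 4 × 1048576 + 13 × 65536 + 10 × 4096 + 3 × 256 + 13 × 16 + 12 × 1
= 4194304 + 851968 + 40960 + 768 + 208 + 12
= 5088220



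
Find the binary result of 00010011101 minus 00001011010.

Method 1 - Direct subtraction (column by column from the right: bit − bit − borrow-in; if negative, add 2 and borrow 1 from the next column):
borrow: 00010000100
        00010011101
-       00001011010
-------------------
        00001000011

Method 2 - Add two's complement:
Two's complement of 00001011010: invert → 11110100101, add 1 → 11110100110
  00010011101
+ 11110100110
-------------
 100001000011  (end carry out of the top bit = 1)
Discarding the end carry: 00001000011
Decimal check:
  00010011101 = 128 + 16 + 8 + 4 + 1 = 157
  00001011010 = 64 + 16 + 8 + 2 = 90
  157 - 90 = 67, and 00001000011 = 64 + 2 + 1 = 67 ✓



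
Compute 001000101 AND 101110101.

AND: 1 only when both bits are 1
  001000101
& 101110101
-----------
  001000101
Decimal: 69 & 373 = 69



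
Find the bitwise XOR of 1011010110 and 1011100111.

XOR: 1 when bits differ
  1011010110
^ 1011100111
------------
  0000110001
Decimal: 726 ^ 743 = 49



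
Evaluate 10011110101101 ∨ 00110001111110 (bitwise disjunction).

OR: 1 when either bit is 1
  10011110101101
| 00110001111110
----------------
  10111111111111
Decimal: 10157 | 3198 = 12287



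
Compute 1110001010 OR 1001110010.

OR: 1 when either bit is 1
  1110001010
| 1001110010
------------
  1111111010
Decimal: 906 | 626 = 1018



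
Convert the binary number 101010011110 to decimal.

Sum of powers of 2 for each 1-bit:
2^1 + 2^2 + 2^3 + 2^4 + 2^7 + 2^9 + 2^11
= 2 + 4 + 8 + 16 + 128 + 512 + 2048
= 2718



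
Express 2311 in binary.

Using repeated division by 2:
2311 ÷ 2 = 1155 remainder 1
1155 ÷ 2 = 577 remainder 1
577 ÷ 2 = 288 remainder 1
288 ÷ 2 = 144 remainder 0
144 ÷ 2 = 72 remainder 0
72 ÷ 2 = 36 remainder 0
36 ÷ 2 = 18 remainder 0
18 ÷ 2 = 9 remainder 0
9 ÷ 2 = 4 remainder 1
4 ÷ 2 = 2 remainder 0
2 ÷ 2 = 1 remainder 0
1 ÷ 2 = 0 remainder 1
Reading remainders bottom to top: 100100000111



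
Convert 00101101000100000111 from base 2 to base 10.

Sum of powers of 2 for each 1-bit:
2^0 + 2^1 + 2^2 + 2^8 + 2^12 + 2^14 + 2^15 + 2^17
= 1 + 2 + 4 + 256 + 4096 + 16384 + 32768 + 131072
= 184583



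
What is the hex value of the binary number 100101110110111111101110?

Group into 4-bit nibbles from right:
  1001 = 9
  0111 = 7
  0110 = 6
  1111 = F
  1110 = E
  1110 = E
Result: 976FEE



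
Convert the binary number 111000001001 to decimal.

Sum of powers of 2 for each 1-bit:
2^0 + 2^3 + 2^9 + 2^10 + 2^11
= 1 + 8 + 512 + 1024 + 2048
= 3593



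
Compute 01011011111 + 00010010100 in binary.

Add column by column from the right: bit + bit + carry-in; write the sum mod 2, carry 1 when the sum is 2 or 3.
carry:  00100111000
        01011011111
+       00010010100
-------------------
       001101110011
(the carry out of the leftmost column, 0, becomes the leading bit)
Decimal check:
  01011011111 = 512 + 128 + 64 + 16 + 8 + 4 + 2 + 1 = 735
  00010010100 = 128 + 16 + 4 = 148
  735 + 148 = 883, and 001101110011 = 512 + 256 + 64 + 32 + 16 + 2 + 1 = 883 ✓



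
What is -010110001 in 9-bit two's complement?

Original: 010110001
Step 1 - Invert all bits: 101001110
Step 2 - Add 1: 101001111
Verification: 010110001 + 101001111 = 1000000000; discarding the end carry (carry out of the top bit) leaves the 9-bit value 000000000, as required for x + (-x)



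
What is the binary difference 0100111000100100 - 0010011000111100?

Method 1 - Direct subtraction (column by column from the right: bit − bit − borrow-in; if negative, add 2 and borrow 1 from the next column):
borrow: 0100111111110000
        0100111000100100
-       0010011000111100
------------------------
        0010011111101000

Method 2 - Add two's complement:
Two's complement of 0010011000111100: invert → 1101100111000011, add 1 → 1101100111000100
  0100111000100100
+ 1101100111000100
------------------
 10010011111101000  (end carry out of the top bit = 1)
Discarding the end carry: 0010011111101000
Decimal check:
  0100111000100100 = 16384 + 2048 + 1024 + 512 + 32 + 4 = 20004
  0010011000111100 = 8192 + 1024 + 512 + 32 + 16 + 8 + 4 = 9788
  20004 - 9788 = 10216, and 0010011111101000 = 8192 + 1024 + 512 + 256 + 128 + 64 + 32 + 8 = 10216 ✓



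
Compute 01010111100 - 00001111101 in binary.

Method 1 - Direct subtraction (column by column from the right: bit − bit − borrow-in; if negative, add 2 and borrow 1 from the next column):
borrow: 00011111110
        01010111100
-       00001111101
-------------------
        01000111111

Method 2 - Add two's complement:
Two's complement of 00001111101: invert → 11110000010, add 1 → 11110000011
  01010111100
+ 11110000011
-------------
 101000111111  (end carry out of the top bit = 1)
Discarding the end carry: 01000111111
Decimal check:
  01010111100 = 512 + 128 + 32 + 16 + 8 + 4 = 700
  00001111101 = 64 + 32 + 16 + 8 + 4 + 1 = 125
  700 - 125 = 575, and 01000111111 = 512 + 32 + 16 + 8 + 4 + 2 + 1 = 575 ✓



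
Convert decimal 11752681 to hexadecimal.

Using repeated division by 16 (digits 10–15 are A–F):
11752681 ÷ 16 = 734542 remainder 9
734542 ÷ 16 = 45908 remainder 14 (E)
45908 ÷ 16 = 2869 remainder 4
2869 ÷ 16 = 179 remainder 5
179 ÷ 16 = 11 remainder 3
11 ÷ 16 = 0 remainder 11 (B)
Reading remainders bottom to top: B354E9



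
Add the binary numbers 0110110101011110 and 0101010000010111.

Add column by column from the right: bit + bit + carry-in; write the sum mod 2, carry 1 when the sum is 2 or 3.
carry:  1111100000111100
        0110110101011110
+       0101010000010111
------------------------
       01100000101110101
(the carry out of the leftmost column, 0, becomes the leading bit)
Decimal check:
  0110110101011110 = 16384 + 8192 + 2048 + 1024 + 256 + 64 + 16 + 8 + 4 + 2 = 27998
  0101010000010111 = 16384 + 4096 + 1024 + 16 + 4 + 2 + 1 = 21527
  27998 + 21527 = 49525, and 01100000101110101 = 32768 + 16384 + 256 + 64 + 32 + 16 + 4 + 1 = 49525 ✓



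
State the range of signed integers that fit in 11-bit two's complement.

For 11-bit two's complement:
Minimum: -2^10 = -1024
Maximum: 2^10 - 1 = 1023



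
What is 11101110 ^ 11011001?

XOR: 1 when bits differ
  11101110
^ 11011001
----------
  00110111
Decimal: 238 ^ 217 = 55



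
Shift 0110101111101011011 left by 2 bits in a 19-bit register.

Original: 0110101111101011011 (decimal 221019)
Shift left by 2 positions
Append 2 zeros on the right and drop the 2 high bits that overflow the 19-bit width
Result: 1010111110101101100 (decimal 359788)
Equivalent: 221019 << 2 = 221019 × 2^2 = 884076, truncated to 19 bits = 359788



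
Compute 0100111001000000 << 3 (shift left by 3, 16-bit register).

Original: 0100111001000000 (decimal 20032)
Shift left by 3 positions
Append 3 zeros on the right and drop the 3 high bits that overflow the 16-bit width
Result: 0111001000000000 (decimal 29184)
Equivalent: 20032 << 3 = 20032 × 2^3 = 160256, truncated to 16 bits = 29184



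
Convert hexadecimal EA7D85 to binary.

Convert each hex digit to 4 bits:
  E = 1110
  A = 1010
  7 = 0111
  D = 1101
  8 = 1000
  5 = 0101
Concatenate: 111010100111110110000101



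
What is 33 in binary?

Using repeated division by 2:
33 ÷ 2 = 16 remainder 1
16 ÷ 2 = 8 remainder 0
8 ÷ 2 = 4 remainder 0
4 ÷ 2 = 2 remainder 0
2 ÷ 2 = 1 remainder 0
1 ÷ 2 = 0 remainder 1
Reading remainders bottom to top: 100001



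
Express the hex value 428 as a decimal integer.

Expand by place value (powers of 16):
428 = 4 × 16^2 + 2 × 16^1 + 8 × 16^0
= 4 × 256 + 2 × 16 + 8 × 1
= 1024 + 32 + 8
= 1064



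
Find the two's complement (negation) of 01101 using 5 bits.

Original: 01101
Step 1 - Invert all bits: 10010
Step 2 - Add 1: 10011
Verification: 01101 + 10011 = 100000; discarding the end carry (carry out of the top bit) leaves the 5-bit value 00000, as required for x + (-x)



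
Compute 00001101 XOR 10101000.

XOR: 1 when bits differ
  00001101
^ 10101000
----------
  10100101
Decimal: 13 ^ 168 = 165



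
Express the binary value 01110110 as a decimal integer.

Sum of powers of 2 for each 1-bit:
2^1 + 2^2 + 2^4 + 2^5 + 2^6
= 2 + 4 + 16 + 32 + 64
= 118



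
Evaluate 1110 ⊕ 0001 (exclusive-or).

XOR: 1 when bits differ
  1110
^ 0001
------
  1111
Decimal: 14 ^ 1 = 15



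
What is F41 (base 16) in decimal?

Expand by place value (powers of 16):
Digit values: F = 15
F41 = 15 × 16^2 + 4 × 16^1 + 1 × 16^0
= 15 × 256 + 4 × 16 + 1 × 1
= 3840 + 64 + 1
= 3905



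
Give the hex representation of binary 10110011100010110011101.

Group into 4-bit nibbles from right:
  0101 = 5
  1001 = 9
  1100 = C
  0101 = 5
  1001 = 9
  1101 = D
Result: 59C59D



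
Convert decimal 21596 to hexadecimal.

Using repeated division by 16 (digits 10–15 are A–F):
21596 ÷ 16 = 1349 remainder 12 (C)
1349 ÷ 16 = 84 remainder 5
84 ÷ 16 = 5 remainder 4
5 ÷ 16 = 0 remainder 5
Reading remainders bottom to top: 545C



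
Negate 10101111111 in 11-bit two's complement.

Original (sign bit 1, negative): 10101111111
Step 1 - Invert all bits: 01010000000
Step 2 - Add 1: 01010000001
Verification: 10101111111 + 01010000001 = 100000000000; discarding the end carry (carry out of the top bit) leaves the 11-bit value 00000000000, as required for x + (-x)



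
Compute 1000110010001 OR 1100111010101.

OR: 1 when either bit is 1
  1000110010001
| 1100111010101
---------------
  1100111010101
Decimal: 4497 | 6613 = 6613



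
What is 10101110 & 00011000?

AND: 1 only when both bits are 1
  10101110
& 00011000
----------
  00001000
Decimal: 174 & 24 = 8



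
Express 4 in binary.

Using repeated division by 2:
4 ÷ 2 = 2 remainder 0
2 ÷ 2 = 1 remainder 0
1 ÷ 2 = 0 remainder 1
Reading remainders bottom to top: 100



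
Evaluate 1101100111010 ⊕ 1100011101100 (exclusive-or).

XOR: 1 when bits differ
  1101100111010
^ 1100011101100
---------------
  0001111010110
Decimal: 6970 ^ 6380 = 982



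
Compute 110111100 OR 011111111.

OR: 1 when either bit is 1
  110111100
| 011111111
-----------
  111111111
Decimal: 444 | 255 = 511



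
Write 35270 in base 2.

Using repeated division by 2:
35270 ÷ 2 = 17635 remainder 0
17635 ÷ 2 = 8817 remainder 1
8817 ÷ 2 = 4408 remainder 1
4408 ÷ 2 = 2204 remainder 0
2204 ÷ 2 = 1102 remainder 0
1102 ÷ 2 = 551 remainder 0
551 ÷ 2 = 275 remainder 1
275 ÷ 2 = 137 remainder 1
137 ÷ 2 = 68 remainder 1
68 ÷ 2 = 34 remainder 0
34 ÷ 2 = 17 remainder 0
17 ÷ 2 = 8 remainder 1
8 ÷ 2 = 4 remainder 0
4 ÷ 2 = 2 remainder 0
2 ÷ 2 = 1 remainder 0
1 ÷ 2 = 0 remainder 1
Reading remainders bottom to top: 1000100111000110



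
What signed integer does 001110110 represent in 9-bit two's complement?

Binary: 001110110
Sign bit: 0 (non-negative)
Read directly as an unsigned value:
001110110 = 64 + 32 + 16 + 4 + 2 = 118
Value: 118



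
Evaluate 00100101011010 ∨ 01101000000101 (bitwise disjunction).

OR: 1 when either bit is 1
  00100101011010
| 01101000000101
----------------
  01101101011111
Decimal: 2394 | 6661 = 7007



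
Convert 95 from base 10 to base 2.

Using repeated division by 2:
95 ÷ 2 = 47 remainder 1
47 ÷ 2 = 23 remainder 1
23 ÷ 2 = 11 remainder 1
11 ÷ 2 = 5 remainder 1
5 ÷ 2 = 2 remainder 1
2 ÷ 2 = 1 remainder 0
1 ÷ 2 = 0 remainder 1
Reading remainders bottom to top: 1011111



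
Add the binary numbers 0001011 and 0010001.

Add column by column from the right: bit + bit + carry-in; write the sum mod 2, carry 1 when the sum is 2 or 3.
carry:  0000110
        0001011
+       0010001
---------------
       00011100
(the carry out of the leftmost column, 0, becomes the leading bit)
Decimal check:
  0001011 = 8 + 2 + 1 = 11
  0010001 = 16 + 1 = 17
  11 + 17 = 28, and 00011100 = 16 + 8 + 4 = 28 ✓



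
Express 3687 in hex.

Using repeated division by 16 (digits 10–15 are A–F):
3687 ÷ 16 = 230 remainder 7
230 ÷ 16 = 14 remainder 6
14 ÷ 16 = 0 remainder 14 (E)
Reading remainders bottom to top: E67



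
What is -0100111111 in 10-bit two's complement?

Original: 0100111111
Step 1 - Invert all bits: 1011000000
Step 2 - Add 1: 1011000001
Verification: 0100111111 + 1011000001 = 10000000000; discarding the end carry (carry out of the top bit) leaves the 10-bit value 0000000000, as required for x + (-x)



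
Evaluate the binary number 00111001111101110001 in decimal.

Sum of powers of 2 for each 1-bit:
2^0 + 2^4 + 2^5 + 2^6 + 2^8 + 2^9 + 2^10 + 2^11 + 2^12 + 2^15 + 2^16 + 2^17
= 1 + 16 + 32 + 64 + 256 + 512 + 1024 + 2048 + 4096 + 32768 + 65536 + 131072
= 237425



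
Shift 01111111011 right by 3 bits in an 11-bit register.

Original: 01111111011 (decimal 1019)
Shift right by 3 positions
Drop the 3 low bits; fill with zeros on the left
Result: 00001111111 (decimal 127)
Equivalent: 1019 >> 3 = 1019 ÷ 2^3 = 127



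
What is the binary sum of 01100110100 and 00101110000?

Add column by column from the right: bit + bit + carry-in; write the sum mod 2, carry 1 when the sum is 2 or 3.
carry:  11011100000
        01100110100
+       00101110000
-------------------
       010010100100
(the carry out of the leftmost column, 0, becomes the leading bit)
Decimal check:
  01100110100 = 512 + 256 + 32 + 16 + 4 = 820
  00101110000 = 256 + 64 + 32 + 16 = 368
  820 + 368 = 1188, and 010010100100 = 1024 + 128 + 32 + 4 = 1188 ✓



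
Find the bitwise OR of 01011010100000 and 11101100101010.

OR: 1 when either bit is 1
  01011010100000
| 11101100101010
----------------
  11111110101010
Decimal: 5792 | 15146 = 16298



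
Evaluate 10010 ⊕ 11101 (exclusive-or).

XOR: 1 when bits differ
  10010
^ 11101
-------
  01111
Decimal: 18 ^ 29 = 15



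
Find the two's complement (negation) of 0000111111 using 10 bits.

Original: 0000111111
Step 1 - Invert all bits: 1111000000
Step 2 - Add 1: 1111000001
Verification: 0000111111 + 1111000001 = 10000000000; discarding the end carry (carry out of the top bit) leaves the 10-bit value 0000000000, as required for x + (-x)



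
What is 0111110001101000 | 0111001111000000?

OR: 1 when either bit is 1
  0111110001101000
| 0111001111000000
------------------
  0111111111101000
Decimal: 31848 | 29632 = 32744



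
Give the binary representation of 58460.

Using repeated division by 2:
58460 ÷ 2 = 29230 remainder 0
29230 ÷ 2 = 14615 remainder 0
14615 ÷ 2 = 7307 remainder 1
7307 ÷ 2 = 3653 remainder 1
3653 ÷ 2 = 1826 remainder 1
1826 ÷ 2 = 913 remainder 0
913 ÷ 2 = 456 remainder 1
456 ÷ 2 = 228 remainder 0
228 ÷ 2 = 114 remainder 0
114 ÷ 2 = 57 remainder 0
57 ÷ 2 = 28 remainder 1
28 ÷ 2 = 14 remainder 0
14 ÷ 2 = 7 remainder 0
7 ÷ 2 = 3 remainder 1
3 ÷ 2 = 1 remainder 1
1 ÷ 2 = 0 remainder 1
Reading remainders bottom to top: 1110010001011100



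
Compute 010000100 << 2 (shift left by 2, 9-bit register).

Original: 010000100 (decimal 132)
Shift left by 2 positions
Append 2 zeros on the right and drop the 2 high bits that overflow the 9-bit width
Result: 000010000 (decimal 16)
Equivalent: 132 << 2 = 132 × 2^2 = 528, truncated to 9 bits = 16



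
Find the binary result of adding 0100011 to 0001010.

Add column by column from the right: bit + bit + carry-in; write the sum mod 2, carry 1 when the sum is 2 or 3.
carry:  0000100
        0100011
+       0001010
---------------
       00101101
(the carry out of the leftmost column, 0, becomes the leading bit)
Decimal check:
  0100011 = 32 + 2 + 1 = 35
  0001010 = 8 + 2 = 10
  35 + 10 = 45, and 00101101 = 32 + 8 + 4 + 1 = 45 ✓



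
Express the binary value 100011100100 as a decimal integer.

Sum of powers of 2 for each 1-bit:
2^2 + 2^5 + 2^6 + 2^7 + 2^11
= 4 + 32 + 64 + 128 + 2048
= 2276



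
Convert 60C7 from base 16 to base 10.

Expand by place value (powers of 16):
Digit values: C = 12
60C7 = 6 × 16^3 + 0 × 16^2 + 12 × 16^1 + 7 × 16^0
= 6 × 4096 + 0 × 256 + 12 × 16 + 7 × 1
= 24576 + 0 + 192 + 7
= 24775



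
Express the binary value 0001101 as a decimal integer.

Sum of powers of 2 for each 1-bit:
2^0 + 2^2 + 2^3
= 1 + 4 + 8
= 13



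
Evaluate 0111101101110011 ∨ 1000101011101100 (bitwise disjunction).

OR: 1 when either bit is 1
  0111101101110011
| 1000101011101100
------------------
  1111101111111111
Decimal: 31603 | 35564 = 64511



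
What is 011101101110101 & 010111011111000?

AND: 1 only when both bits are 1
  011101101110101
& 010111011111000
-----------------
  010101001110000
Decimal: 15221 & 12024 = 10864



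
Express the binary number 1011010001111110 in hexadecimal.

Group into 4-bit nibbles from right:
  1011 = B
  0100 = 4
  0111 = 7
  1110 = E
Result: B47E



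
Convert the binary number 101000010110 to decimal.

Sum of powers of 2 for each 1-bit:
2^1 + 2^2 + 2^4 + 2^9 + 2^11
= 2 + 4 + 16 + 512 + 2048
= 2582



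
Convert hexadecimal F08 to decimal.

Expand by place value (powers of 16):
Digit values: F = 15
F08 = 15 × 16^2 + 0 × 16^1 + 8 × 16^0
= 15 × 256 + 0 × 16 + 8 × 1
= 3840 + 0 + 8
= 3848



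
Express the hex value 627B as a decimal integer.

Expand by place value (powers of 16):
Digit values: B = 11
627B = 6 × 16^3 + 2 × 16^2 + 7 × 16^1 + 11 × 16^0
= 6 × 4096 + 2 × 256 + 7 × 16 + 11 × 1
= 24576 + 512 + 112 + 11
= 25211



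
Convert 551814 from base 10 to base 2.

Using repeated division by 2:
551814 ÷ 2 = 275907 remainder 0
275907 ÷ 2 = 137953 remainder 1
137953 ÷ 2 = 68976 remainder 1
68976 ÷ 2 = 34488 remainder 0
34488 ÷ 2 = 17244 remainder 0
17244 ÷ 2 = 8622 remainder 0
8622 ÷ 2 = 4311 remainder 0
4311 ÷ 2 = 2155 remainder 1
2155 ÷ 2 = 1077 remainder 1
1077 ÷ 2 = 538 remainder 1
538 ÷ 2 = 269 remainder 0
269 ÷ 2 = 134 remainder 1
134 ÷ 2 = 67 remainder 0
67 ÷ 2 = 33 remainder 1
33 ÷ 2 = 16 remainder 1
16 ÷ 2 = 8 remainder 0
8 ÷ 2 = 4 remainder 0
4 ÷ 2 = 2 remainder 0
2 ÷ 2 = 1 remainder 0
1 ÷ 2 = 0 remainder 1
Reading remainders bottom to top: 10000110101110000110



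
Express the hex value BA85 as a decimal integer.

Expand by place value (powers of 16):
Digit values: B = 11, A = 10
BA85 = 11 × 16^3 + 10 × 16^2 + 8 × 16^1 + 5 × 16^0
= 11 × 4096 + 10 × 256 + 8 × 16 + 5 × 1
= 45056 + 2560 + 128 + 5
= 47749



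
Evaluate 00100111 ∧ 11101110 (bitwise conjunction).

AND: 1 only when both bits are 1
  00100111
& 11101110
----------
  00100110
Decimal: 39 & 238 = 38



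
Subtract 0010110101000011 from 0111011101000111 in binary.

Method 1 - Direct subtraction (column by column from the right: bit − bit − borrow-in; if negative, add 2 and borrow 1 from the next column):
borrow: 0001000000000000
        0111011101000111
-       0010110101000011
------------------------
        0100101000000100

Method 2 - Add two's complement:
Two's complement of 0010110101000011: invert → 1101001010111100, add 1 → 1101001010111101
  0111011101000111
+ 1101001010111101
------------------
 10100101000000100  (end carry out of the top bit = 1)
Discarding the end carry: 0100101000000100
Decimal check:
  0111011101000111 = 16384 + 8192 + 4096 + 1024 + 512 + 256 + 64 + 4 + 2 + 1 = 30535
  0010110101000011 = 8192 + 2048 + 1024 + 256 + 64 + 2 + 1 = 11587
  30535 - 11587 = 18948, and 0100101000000100 = 16384 + 2048 + 512 + 4 = 18948 ✓



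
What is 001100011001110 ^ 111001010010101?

XOR: 1 when bits differ
  001100011001110
^ 111001010010101
-----------------
  110101001011011
Decimal: 6350 ^ 29333 = 27227



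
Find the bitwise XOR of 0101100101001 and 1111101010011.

XOR: 1 when bits differ
  0101100101001
^ 1111101010011
---------------
  1010001111010
Decimal: 2857 ^ 8019 = 5242

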